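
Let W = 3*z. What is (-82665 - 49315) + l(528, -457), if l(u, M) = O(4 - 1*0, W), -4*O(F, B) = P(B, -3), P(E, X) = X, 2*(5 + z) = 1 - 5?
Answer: -527917/4 ≈ -1.3198e+5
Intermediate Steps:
z = -7 (z = -5 + (1 - 5)/2 = -5 + (½)*(-4) = -5 - 2 = -7)
W = -21 (W = 3*(-7) = -21)
O(F, B) = ¾ (O(F, B) = -¼*(-3) = ¾)
l(u, M) = ¾
(-82665 - 49315) + l(528, -457) = (-82665 - 49315) + ¾ = -131980 + ¾ = -527917/4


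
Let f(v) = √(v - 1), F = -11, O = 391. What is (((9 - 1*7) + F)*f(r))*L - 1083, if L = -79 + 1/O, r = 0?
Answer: -1083 + 277992*I/391 ≈ -1083.0 + 710.98*I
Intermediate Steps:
f(v) = √(-1 + v)
L = -30888/391 (L = -79 + 1/391 = -30888/391 ≈ -78.997)
(((9 - 1*7) + F)*f(r))*L - 1083 = (((9 - 1*7) - 11)*√(-1 + 0))*(-30888/391) - 1083 = (((9 - 7) - 11)*√(-1))*(-30888/391) - 1083 = ((2 - 11)*I)*(-30888/391) - 1083 = -9*I*(-30888/391) - 1083 = 277992*I/391 - 1083 = -1083 + 277992*I/391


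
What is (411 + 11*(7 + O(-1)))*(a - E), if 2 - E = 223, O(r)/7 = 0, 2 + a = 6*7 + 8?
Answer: 131272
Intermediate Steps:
a = 48 (a = -2 + (6*7 + 8) = -2 + (42 + 8) = -2 + 50 = 48)
O(r) = 0 (O(r) = 7*0 = 0)
E = -221 (E = 2 - 1*223 = 2 - 223 = -221)
(411 + 11*(7 + O(-1)))*(a - E) = (411 + 11*(7 + 0))*(48 - 1*(-221)) = (411 + 11*7)*(48 + 221) = (411 + 77)*269 = 488*269 = 131272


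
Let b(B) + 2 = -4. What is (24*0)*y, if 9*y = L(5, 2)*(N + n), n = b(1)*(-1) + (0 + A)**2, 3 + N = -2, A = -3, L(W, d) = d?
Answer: 0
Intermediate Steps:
N = -5 (N = -3 - 2 = -5)
b(B) = -6 (b(B) = -2 - 4 = -6)
n = 15 (n = -6*(-1) + (0 - 3)**2 = 6 + (-3)**2 = 6 + 9 = 15)
y = 20/9 (y = (2*(-5 + 15))/9 = (2*10)/9 = (1/9)*20 = 20/9 ≈ 2.2222)
(24*0)*y = (24*0)*(20/9) = 0*(20/9) = 0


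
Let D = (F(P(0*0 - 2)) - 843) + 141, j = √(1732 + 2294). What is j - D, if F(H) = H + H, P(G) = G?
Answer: 706 + √4026 ≈ 769.45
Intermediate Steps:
F(H) = 2*H
j = √4026 ≈ 63.451
D = -706 (D = (2*(0*0 - 2) - 843) + 141 = (2*(0 - 2) - 843) + 141 = (2*(-2) - 843) + 141 = (-4 - 843) + 141 = -847 + 141 = -706)
j - D = √4026 - 1*(-706) = √4026 + 706 = 706 + √4026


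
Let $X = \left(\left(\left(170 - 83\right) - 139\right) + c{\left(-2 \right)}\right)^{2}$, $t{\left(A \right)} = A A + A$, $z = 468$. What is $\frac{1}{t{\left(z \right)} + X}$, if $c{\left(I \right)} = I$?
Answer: $\frac{1}{222408} \approx 4.4962 \cdot 10^{-6}$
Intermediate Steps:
$t{\left(A \right)} = A + A^{2}$ ($t{\left(A \right)} = A^{2} + A = A + A^{2}$)
$X = 2916$ ($X = \left(\left(\left(170 - 83\right) - 139\right) - 2\right)^{2} = \left(\left(87 - 139\right) - 2\right)^{2} = \left(-52 - 2\right)^{2} = \left(-54\right)^{2} = 2916$)
$\frac{1}{t{\left(z \right)} + X} = \frac{1}{468 \left(1 + 468\right) + 2916} = \frac{1}{468 \cdot 469 + 2916} = \frac{1}{219492 + 2916} = \frac{1}{222408}$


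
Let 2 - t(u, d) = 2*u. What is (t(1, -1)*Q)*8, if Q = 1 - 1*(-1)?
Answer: 0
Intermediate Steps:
t(u, d) = 2 - 2*u
Q = 2 (Q = 1 + 1 = 2)
(t(1, -1)*Q)*8 = ((2 - 2*1)*2)*8 = ((2 - 2)*2)*8 = (0*2)*8 = 0*8 = 0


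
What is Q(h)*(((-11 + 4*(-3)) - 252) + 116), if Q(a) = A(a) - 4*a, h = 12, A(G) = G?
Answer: 5724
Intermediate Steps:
Q(a) = -3*a (Q(a) = a - 4*a = -3*a)
Q(h)*(((-11 + 4*(-3)) - 252) + 116) = (-3*12)*(((-11 + 4*(-3)) - 252) + 116) = -36*(((-11 - 12) - 252) + 116) = -36*((-23 - 252) + 116) = -36*(-275 + 116) = -36*(-159) = 5724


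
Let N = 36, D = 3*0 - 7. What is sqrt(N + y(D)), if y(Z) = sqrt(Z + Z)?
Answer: sqrt(36 + I*sqrt(14)) ≈ 6.0081 + 0.31139*I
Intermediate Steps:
D = -7 (D = 0 - 7 = -7)
y(Z) = sqrt(2)*sqrt(Z) (y(Z) = sqrt(2*Z) = sqrt(2)*sqrt(Z))
sqrt(N + y(D)) = sqrt(36 + sqrt(2)*sqrt(-7)) = sqrt(36 + sqrt(2)*(I*sqrt(7))) = sqrt(36 + I*sqrt(14))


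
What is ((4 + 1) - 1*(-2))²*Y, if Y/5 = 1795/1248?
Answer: 439775/1248 ≈ 352.38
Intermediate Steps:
Y = 8975/1248 (Y = 5*(1795/1248) = 8975/1248 ≈ 7.1915)
((4 + 1) - 1*(-2))²*Y = ((4 + 1) - 1*(-2))²*(8975/1248) = (5 + 2)²*(8975/1248) = 7²*(8975/1248) = 49*(8975/1248) = 439775/1248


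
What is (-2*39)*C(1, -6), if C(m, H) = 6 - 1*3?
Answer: -234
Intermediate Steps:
C(m, H) = 3 (C(m, H) = 6 - 3 = 3)
(-2*39)*C(1, -6) = -2*39*3 = -78*3 = -234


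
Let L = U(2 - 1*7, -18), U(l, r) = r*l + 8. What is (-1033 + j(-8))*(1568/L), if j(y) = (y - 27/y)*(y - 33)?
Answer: -13494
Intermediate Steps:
j(y) = (-33 + y)*(y - 27/y) (j(y) = (y - 27/y)*(-33 + y) = (-33 + y)*(y - 27/y))
U(l, r) = 8 + l*r (U(l, r) = l*r + 8 = 8 + l*r)
L = 98 (L = 8 + (2 - 1*7)*(-18) = 8 + (2 - 7)*(-18) = 8 - 5*(-18) = 8 + 90 = 98)
(-1033 + j(-8))*(1568/L) = (-1033 + (-27 + (-8)**2 - 33*(-8) + 891/(-8)))*(1568/98) = (-1033 + (-27 + 64 + 264 + 891*(-1/8)))*(1568*(1/98)) = (-1033 + (-27 + 64 + 264 - 891/8))*16 = (-1033 + 1517/8)*16 = -6747/8*16 = -13494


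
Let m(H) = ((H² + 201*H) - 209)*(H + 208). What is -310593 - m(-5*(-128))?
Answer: -456560881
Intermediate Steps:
m(H) = (208 + H)*(-209 + H² + 201*H) (m(H) = (-209 + H² + 201*H)*(208 + H) = (208 + H)*(-209 + H² + 201*H))
-310593 - m(-5*(-128)) = -310593 - (-43472 + (-5*(-128))³ + 409*(-5*(-128))² + 41599*(-5*(-128))) = -310593 - (-43472 + 640³ + 409*640² + 41599*640) = -310593 - (-43472 + 262144000 + 409*409600 + 26623360) = -310593 - (-43472 + 262144000 + 167526400 + 26623360) = -310593 - 1*456250288 = -310593 - 456250288 = -456560881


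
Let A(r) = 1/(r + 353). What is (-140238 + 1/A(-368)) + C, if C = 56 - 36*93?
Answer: -143545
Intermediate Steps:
C = -3292 (C = 56 - 3348 = -3292)
A(r) = 1/(353 + r)
(-140238 + 1/A(-368)) + C = (-140238 + 1/(1/(353 - 368))) - 3292 = (-140238 + 1/(1/(-15))) - 3292 = (-140238 + 1/(-1/15)) - 3292 = (-140238 - 15) - 3292 = -140253 - 3292 = -143545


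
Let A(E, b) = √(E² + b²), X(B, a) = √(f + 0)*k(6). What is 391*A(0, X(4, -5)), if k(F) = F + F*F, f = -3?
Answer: 16422*I*√3 ≈ 28444.0*I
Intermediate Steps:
k(F) = F + F²
X(B, a) = 42*I*√3 (X(B, a) = √(-3 + 0)*(6*(1 + 6)) = √(-3)*(6*7) = (I*√3)*42 = 42*I*√3)
391*A(0, X(4, -5)) = 391*√(0² + (42*I*√3)²) = 391*√(0 - 5292) = 391*√(-5292) = 391*(42*I*√3) = 16422*I*√3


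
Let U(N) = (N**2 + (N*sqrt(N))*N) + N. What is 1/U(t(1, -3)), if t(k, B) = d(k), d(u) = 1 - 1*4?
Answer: 2/93 - I*sqrt(3)/31 ≈ 0.021505 - 0.055873*I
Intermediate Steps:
d(u) = -3 (d(u) = 1 - 4 = -3)
t(k, B) = -3
U(N) = N + N**2 + N**(5/2) (U(N) = (N**2 + N**(3/2)*N) + N = (N**2 + N**(5/2)) + N = N + N**2 + N**(5/2))
1/U(t(1, -3)) = 1/(-3 + (-3)**2 + (-3)**(5/2)) = 1/(-3 + 9 + 9*I*sqrt(3)) = 1/(6 + 9*I*sqrt(3))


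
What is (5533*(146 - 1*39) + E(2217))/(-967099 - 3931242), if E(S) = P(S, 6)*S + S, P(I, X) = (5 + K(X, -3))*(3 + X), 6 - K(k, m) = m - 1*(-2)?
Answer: -833684/4898341 ≈ -0.17020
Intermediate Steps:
K(k, m) = 4 - m (K(k, m) = 6 - (m - 1*(-2)) = 6 - (m + 2) = 6 - (2 + m) = 6 + (-2 - m) = 4 - m)
P(I, X) = 36 + 12*X (P(I, X) = (5 + (4 - 1*(-3)))*(3 + X) = (5 + (4 + 3))*(3 + X) = (5 + 7)*(3 + X) = 12*(3 + X) = 36 + 12*X)
E(S) = 109*S (E(S) = (36 + 12*6)*S + S = (36 + 72)*S + S = 108*S + S = 109*S)
(5533*(146 - 1*39) + E(2217))/(-967099 - 3931242) = (5533*(146 - 1*39) + 109*2217)/(-967099 - 3931242) = (5533*(146 - 39) + 241653)/(-4898341) = (5533*107 + 241653)*(-1/4898341) = (592031 + 241653)*(-1/4898341) = 833684*(-1/4898341) = -833684/4898341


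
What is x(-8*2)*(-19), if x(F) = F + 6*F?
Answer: 2128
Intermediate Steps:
x(F) = 7*F
x(-8*2)*(-19) = (7*(-8*2))*(-19) = (7*(-16))*(-19) = -112*(-19) = 2128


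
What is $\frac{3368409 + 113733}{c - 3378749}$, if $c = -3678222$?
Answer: $- \frac{3482142}{7056971} \approx -0.49343$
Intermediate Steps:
$\frac{3368409 + 113733}{c - 3378749} = \frac{3368409 + 113733}{-3678222 - 3378749} = \frac{3482142}{-7056971} = 3482142 \left(- \frac{1}{7056971}\right) = - \frac{3482142}{7056971}$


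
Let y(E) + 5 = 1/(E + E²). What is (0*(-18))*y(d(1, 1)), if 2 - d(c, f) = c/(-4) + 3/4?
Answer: 0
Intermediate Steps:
d(c, f) = 5/4 + c/4 (d(c, f) = 2 - (c/(-4) + 3/4) = 2 - (c*(-¼) + 3*(¼)) = 2 - (-c/4 + ¾) = 2 - (¾ - c/4) = 2 + (-¾ + c/4) = 5/4 + c/4)
y(E) = -5 + 1/(E + E²)
(0*(-18))*y(d(1, 1)) = (0*(-18))*((1 - 5*(5/4 + (¼)*1) - 5*(5/4 + (¼)*1)²)/((5/4 + (¼)*1)*(1 + (5/4 + (¼)*1)))) = 0*((1 - 5*(5/4 + ¼) - 5*(5/4 + ¼)²)/((5/4 + ¼)*(1 + (5/4 + ¼)))) = 0*((1 - 5*3/2 - 5*(3/2)²)/((3/2)*(1 + 3/2))) = 0*(2*(1 - 15/2 - 5*9/4)/(3*(5/2))) = 0*((⅔)*(⅖)*(1 - 15/2 - 45/4)) = 0*((⅔)*(⅖)*(-71/4)) = 0*(-71/15) = 0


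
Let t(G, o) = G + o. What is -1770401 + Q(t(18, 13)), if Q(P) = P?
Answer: -1770370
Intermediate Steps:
-1770401 + Q(t(18, 13)) = -1770401 + (18 + 13) = -1770401 + 31 = -1770370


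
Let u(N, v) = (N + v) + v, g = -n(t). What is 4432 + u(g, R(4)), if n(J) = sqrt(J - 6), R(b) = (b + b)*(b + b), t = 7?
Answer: 4559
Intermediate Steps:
R(b) = 4*b**2 (R(b) = (2*b)*(2*b) = 4*b**2)
n(J) = sqrt(-6 + J)
g = -1 (g = -sqrt(-6 + 7) = -sqrt(1) = -1*1 = -1)
u(N, v) = N + 2*v
4432 + u(g, R(4)) = 4432 + (-1 + 2*(4*4**2)) = 4432 + (-1 + 2*(4*16)) = 4432 + (-1 + 2*64) = 4432 + (-1 + 128) = 4432 + 127 = 4559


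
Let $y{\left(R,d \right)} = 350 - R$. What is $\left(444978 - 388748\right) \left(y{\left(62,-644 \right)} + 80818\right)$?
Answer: $4560590380$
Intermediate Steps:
$\left(444978 - 388748\right) \left(y{\left(62,-644 \right)} + 80818\right) = \left(444978 - 388748\right) \left(\left(350 - 62\right) + 80818\right) = 56230 \left(\left(350 - 62\right) + 80818\right) = 56230 \left(288 + 80818\right) = 56230 \cdot 81106 = 4560590380$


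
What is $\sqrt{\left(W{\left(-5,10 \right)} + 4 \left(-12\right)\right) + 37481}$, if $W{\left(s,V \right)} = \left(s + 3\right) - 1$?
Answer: $\sqrt{37430} \approx 193.47$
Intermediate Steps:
$W{\left(s,V \right)} = 2 + s$ ($W{\left(s,V \right)} = \left(3 + s\right) - 1 = 2 + s$)
$\sqrt{\left(W{\left(-5,10 \right)} + 4 \left(-12\right)\right) + 37481} = \sqrt{\left(\left(2 - 5\right) + 4 \left(-12\right)\right) + 37481} = \sqrt{\left(-3 - 48\right) + 37481} = \sqrt{-51 + 37481} = \sqrt{37430}$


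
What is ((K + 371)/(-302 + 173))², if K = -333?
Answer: 1444/16641 ≈ 0.086774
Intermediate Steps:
((K + 371)/(-302 + 173))² = ((-333 + 371)/(-302 + 173))² = (38/(-129))² = (38*(-1/129))² = (-38/129)² = 1444/16641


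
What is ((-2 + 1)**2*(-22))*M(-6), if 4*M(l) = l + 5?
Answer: 11/2 ≈ 5.5000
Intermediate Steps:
M(l) = 5/4 + l/4 (M(l) = (l + 5)/4 = (5 + l)/4 = 5/4 + l/4)
((-2 + 1)**2*(-22))*M(-6) = ((-2 + 1)**2*(-22))*(5/4 + (1/4)*(-6)) = ((-1)**2*(-22))*(5/4 - 3/2) = (1*(-22))*(-1/4) = -22*(-1/4) = 11/2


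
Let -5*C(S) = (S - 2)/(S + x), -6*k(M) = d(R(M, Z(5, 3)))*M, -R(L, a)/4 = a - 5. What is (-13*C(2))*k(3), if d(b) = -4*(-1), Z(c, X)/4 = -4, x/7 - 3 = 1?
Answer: 0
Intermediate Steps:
x = 28 (x = 21 + 7*1 = 21 + 7 = 28)
Z(c, X) = -16 (Z(c, X) = 4*(-4) = -16)
R(L, a) = 20 - 4*a (R(L, a) = -4*(a - 5) = -4*(-5 + a) = 20 - 4*a)
d(b) = 4
k(M) = -2*M/3
C(S) = -(-2 + S)/(5*(28 + S)) (C(S) = -(S - 2)/(5*(S + 28)) = -(-2 + S)/(5*(28 + S)))
(-13*C(2))*k(3) = (-13*(2 - 1*2)/(5*(28 + 2)))*(-⅔*3) = -13*(2 - 2)/(5*30)*(-2) = -13*0/(5*30)*(-2) = -13*0*(-2) = 0*(-2) = 0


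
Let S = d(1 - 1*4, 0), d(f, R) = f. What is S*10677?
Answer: -32031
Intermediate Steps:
S = -3 (S = 1 - 1*4 = 1 - 4 = -3)
S*10677 = -3*10677 = -32031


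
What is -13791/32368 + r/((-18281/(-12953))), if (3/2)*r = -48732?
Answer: -13621258840823/591719408 ≈ -23020.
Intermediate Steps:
r = -32488 (r = (⅔)*(-48732) = -32488)
-13791/32368 + r/((-18281/(-12953))) = -13791/32368 - 32488/((-18281/(-12953))) = -13791*1/32368 - 32488/((-18281*(-1/12953))) = -13791/32368 - 32488/18281/12953 = -13791/32368 - 32488*12953/18281 = -13791/32368 - 420817064/18281 = -13621258840823/591719408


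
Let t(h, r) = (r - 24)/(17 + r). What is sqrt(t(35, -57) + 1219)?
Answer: 221*sqrt(10)/20 ≈ 34.943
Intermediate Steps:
t(h, r) = (-24 + r)/(17 + r)
sqrt(t(35, -57) + 1219) = sqrt((-24 - 57)/(17 - 57) + 1219) = sqrt(-81/(-40) + 1219) = sqrt(-1/40*(-81) + 1219) = sqrt(81/40 + 1219) = sqrt(48841/40) = 221*sqrt(10)/20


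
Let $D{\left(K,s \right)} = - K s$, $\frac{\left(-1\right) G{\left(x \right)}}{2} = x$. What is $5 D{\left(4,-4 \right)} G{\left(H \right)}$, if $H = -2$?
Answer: $320$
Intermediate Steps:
$G{\left(x \right)} = - 2 x$
$D{\left(K,s \right)} = - K s$
$5 D{\left(4,-4 \right)} G{\left(H \right)} = 5 \left(\left(-1\right) 4 \left(-4\right)\right) \left(\left(-2\right) \left(-2\right)\right) = 5 \cdot 16 \cdot 4 = 80 \cdot 4 = 320$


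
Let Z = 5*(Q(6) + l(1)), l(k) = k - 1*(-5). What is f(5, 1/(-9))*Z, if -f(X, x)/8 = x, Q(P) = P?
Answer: 160/3 ≈ 53.333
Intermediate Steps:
l(k) = 5 + k (l(k) = k + 5 = 5 + k)
f(X, x) = -8*x
Z = 60 (Z = 5*(6 + (5 + 1)) = 5*(6 + 6) = 5*12 = 60)
f(5, 1/(-9))*Z = -8/(-9)*60 = -8*(-⅑)*60 = (8/9)*60 = 160/3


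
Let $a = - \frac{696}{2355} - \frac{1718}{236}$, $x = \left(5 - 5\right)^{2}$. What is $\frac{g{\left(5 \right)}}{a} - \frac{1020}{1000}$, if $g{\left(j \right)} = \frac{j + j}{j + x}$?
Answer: $- \frac{45049241}{35084550} \approx -1.284$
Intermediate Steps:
$x = 0$ ($x = 0^{2} = 0$)
$a = - \frac{701691}{92630}$ ($a = \left(-696\right) \frac{1}{2355} - \frac{859}{118} = - \frac{232}{785} - \frac{859}{118} = - \frac{701691}{92630} \approx -7.5752$)
$g{\left(j \right)} = 2$ ($g{\left(j \right)} = \frac{j + j}{j + 0} = \frac{2 j}{j} = 2$)
$\frac{g{\left(5 \right)}}{a} - \frac{1020}{1000} = \frac{2}{- \frac{701691}{92630}} - \frac{1020}{1000} = 2 \left(- \frac{92630}{701691}\right) - \frac{51}{50} = - \frac{185260}{701691} - \frac{51}{50} = - \frac{45049241}{35084550}$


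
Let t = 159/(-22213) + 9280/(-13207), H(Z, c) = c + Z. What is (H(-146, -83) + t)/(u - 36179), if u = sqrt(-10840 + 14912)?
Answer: 2438077498882168/383992870188976179 + 134778600784*sqrt(1018)/383992870188976179 ≈ 0.0063605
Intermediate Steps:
H(Z, c) = Z + c
t = -208236553/293367091 (t = 159*(-1/22213) + 9280*(-1/13207) = -159/22213 - 9280/13207 = -208236553/293367091 ≈ -0.70982)
u = 2*sqrt(1018) (u = sqrt(4072) = 2*sqrt(1018) ≈ 63.812)
(H(-146, -83) + t)/(u - 36179) = ((-146 - 83) - 208236553/293367091)/(2*sqrt(1018) - 36179) = (-229 - 208236553/293367091)/(-36179 + 2*sqrt(1018)) = -67389300392/(293367091*(-36179 + 2*sqrt(1018)))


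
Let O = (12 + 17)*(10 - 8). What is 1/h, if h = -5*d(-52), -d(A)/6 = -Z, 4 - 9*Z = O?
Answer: 1/180 ≈ 0.0055556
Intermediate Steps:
O = 58 (O = 29*2 = 58)
Z = -6 (Z = 4/9 - 1/9*58 = 4/9 - 58/9 = -6)
d(A) = -36 (d(A) = -(-6)*(-6) = -6*6 = -36)
h = 180 (h = -5*(-36) = 180)
1/h = 1/180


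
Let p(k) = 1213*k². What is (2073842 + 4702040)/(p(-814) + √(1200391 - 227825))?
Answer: 2722986255816068/322990110926107069 - 3387941*√972566/322990110926107069 ≈ 0.0084305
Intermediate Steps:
(2073842 + 4702040)/(p(-814) + √(1200391 - 227825)) = (2073842 + 4702040)/(1213*(-814)² + √(1200391 - 227825)) = 6775882/(1213*662596 + √972566) = 6775882/(803728948 + √972566)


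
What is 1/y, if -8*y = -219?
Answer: 8/219 ≈ 0.036530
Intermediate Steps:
y = 219/8 (y = -⅛*(-219) = 219/8 ≈ 27.375)
1/y = 1/(219/8) = 8/219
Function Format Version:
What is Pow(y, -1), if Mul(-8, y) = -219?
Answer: Rational(8, 219) ≈ 0.036530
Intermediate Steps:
y = Rational(219, 8) (y = Mul(Rational(-1, 8), -219) = Rational(219, 8) ≈ 27.375)
Pow(y, -1) = Pow(Rational(219, 8), -1) = Rational(8, 219)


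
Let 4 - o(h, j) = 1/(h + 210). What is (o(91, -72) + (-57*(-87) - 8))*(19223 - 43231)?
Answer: -35806827632/301 ≈ -1.1896e+8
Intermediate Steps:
o(h, j) = 4 - 1/(210 + h) (o(h, j) = 4 - 1/(h + 210) = 4 - 1/(210 + h))
(o(91, -72) + (-57*(-87) - 8))*(19223 - 43231) = ((839 + 4*91)/(210 + 91) + (-57*(-87) - 8))*(19223 - 43231) = ((839 + 364)/301 + (4959 - 8))*(-24008) = ((1/301)*1203 + 4951)*(-24008) = (1203/301 + 4951)*(-24008) = (1491454/301)*(-24008) = -35806827632/301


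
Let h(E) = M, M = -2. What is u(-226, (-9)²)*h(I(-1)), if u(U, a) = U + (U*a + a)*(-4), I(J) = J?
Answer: -145348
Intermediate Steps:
u(U, a) = U - 4*a - 4*U*a (u(U, a) = U + (a + U*a)*(-4) = U + (-4*a - 4*U*a) = U - 4*a - 4*U*a)
h(E) = -2
u(-226, (-9)²)*h(I(-1)) = (-226 - 4*(-9)² - 4*(-226)*(-9)²)*(-2) = (-226 - 4*81 - 4*(-226)*81)*(-2) = (-226 - 324 + 73224)*(-2) = 72674*(-2) = -145348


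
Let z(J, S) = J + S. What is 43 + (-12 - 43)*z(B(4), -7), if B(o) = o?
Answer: 208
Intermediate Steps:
43 + (-12 - 43)*z(B(4), -7) = 43 + (-12 - 43)*(4 - 7) = 43 - 55*(-3) = 43 + 165 = 208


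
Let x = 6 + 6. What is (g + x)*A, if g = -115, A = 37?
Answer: -3811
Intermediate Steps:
x = 12
(g + x)*A = (-115 + 12)*37 = -103*37 = -3811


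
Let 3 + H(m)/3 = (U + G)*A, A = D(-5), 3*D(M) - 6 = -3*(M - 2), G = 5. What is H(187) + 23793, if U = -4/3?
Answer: 23883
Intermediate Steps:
D(M) = 4 - M (D(M) = 2 + (-3*(M - 2))/3 = 2 + (-3*(-2 + M))/3 = 2 + (6 - 3*M)/3 = 2 + (2 - M) = 4 - M)
A = 9 (A = 4 - 1*(-5) = 4 + 5 = 9)
U = -4/3 (U = -4*⅓ = -4/3 ≈ -1.3333)
H(m) = 90 (H(m) = -9 + 3*((-4/3 + 5)*9) = -9 + 3*((11/3)*9) = -9 + 3*33 = -9 + 99 = 90)
H(187) + 23793 = 90 + 23793 = 23883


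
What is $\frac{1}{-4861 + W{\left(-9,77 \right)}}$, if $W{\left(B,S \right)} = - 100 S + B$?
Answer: $- \frac{1}{12570} \approx -7.9555 \cdot 10^{-5}$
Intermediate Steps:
$W{\left(B,S \right)} = B - 100 S$
$\frac{1}{-4861 + W{\left(-9,77 \right)}} = \frac{1}{-4861 - 7709} = \frac{1}{-12570} = - \frac{1}{12570}$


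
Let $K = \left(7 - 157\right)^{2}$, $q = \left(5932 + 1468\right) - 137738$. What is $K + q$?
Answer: $-107838$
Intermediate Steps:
$q = -130338$ ($q = 7400 - 137738 = -130338$)
$K = 22500$ ($K = \left(-150\right)^{2} = 22500$)
$K + q = 22500 - 130338 = -107838$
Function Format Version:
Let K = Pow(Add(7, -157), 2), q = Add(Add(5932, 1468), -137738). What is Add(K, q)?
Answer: -107838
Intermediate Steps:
q = -130338 (q = Add(7400, -137738) = -130338)
K = 22500 (K = Pow(-150, 2) = 22500)
Add(K, q) = Add(22500, -130338) = -107838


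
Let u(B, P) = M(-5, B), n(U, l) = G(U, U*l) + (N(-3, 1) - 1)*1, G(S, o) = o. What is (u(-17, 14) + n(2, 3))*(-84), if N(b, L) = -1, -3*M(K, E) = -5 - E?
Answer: 0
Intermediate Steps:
M(K, E) = 5/3 + E/3 (M(K, E) = -(-5 - E)/3 = 5/3 + E/3)
n(U, l) = -2 + U*l (n(U, l) = U*l + (-1 - 1)*1 = U*l - 2*1 = U*l - 2 = -2 + U*l)
u(B, P) = 5/3 + B/3
(u(-17, 14) + n(2, 3))*(-84) = ((5/3 + (⅓)*(-17)) + (-2 + 2*3))*(-84) = ((5/3 - 17/3) + (-2 + 6))*(-84) = (-4 + 4)*(-84) = 0*(-84) = 0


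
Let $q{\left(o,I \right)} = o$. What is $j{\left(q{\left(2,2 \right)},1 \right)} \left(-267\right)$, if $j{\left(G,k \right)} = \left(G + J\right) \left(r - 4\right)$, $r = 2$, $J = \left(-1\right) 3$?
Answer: $-534$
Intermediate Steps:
$J = -3$
$j{\left(G,k \right)} = 6 - 2 G$ ($j{\left(G,k \right)} = \left(G - 3\right) \left(2 - 4\right) = \left(-3 + G\right) \left(-2\right) = 6 - 2 G$)
$j{\left(q{\left(2,2 \right)},1 \right)} \left(-267\right) = \left(6 - 4\right) \left(-267\right) = 2 \left(-267\right) = -534$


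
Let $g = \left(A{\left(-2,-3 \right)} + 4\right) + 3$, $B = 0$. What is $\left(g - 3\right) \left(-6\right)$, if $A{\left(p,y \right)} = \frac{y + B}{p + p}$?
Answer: $- \frac{57}{2} \approx -28.5$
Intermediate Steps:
$A{\left(p,y \right)} = \frac{y}{2 p}$ ($A{\left(p,y \right)} = \frac{y + 0}{p + p} = \frac{y}{2 p}$)
$g = \frac{31}{4}$ ($g = \left(\frac{1}{2} \left(-3\right) \frac{1}{-2} + 4\right) + 3 = \left(\frac{1}{2} \left(-3\right) \left(- \frac{1}{2}\right) + 4\right) + 3 = \left(\frac{3}{4} + 4\right) + 3 = \frac{19}{4} + 3 = \frac{31}{4} \approx 7.75$)
$\left(g - 3\right) \left(-6\right) = \left(\frac{31}{4} - 3\right) \left(-6\right) = \frac{19}{4} \left(-6\right) = - \frac{57}{2}$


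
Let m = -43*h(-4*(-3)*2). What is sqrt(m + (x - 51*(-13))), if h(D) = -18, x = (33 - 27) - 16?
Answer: sqrt(1427) ≈ 37.776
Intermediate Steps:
x = -10 (x = 6 - 16 = -10)
m = 774 (m = -43*(-18) = 774)
sqrt(m + (x - 51*(-13))) = sqrt(774 + (-10 - 51*(-13))) = sqrt(774 + (-10 + 663)) = sqrt(774 + 653) = sqrt(1427)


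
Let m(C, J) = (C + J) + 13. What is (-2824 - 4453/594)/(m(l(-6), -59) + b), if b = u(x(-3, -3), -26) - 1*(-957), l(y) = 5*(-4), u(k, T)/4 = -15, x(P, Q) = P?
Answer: -1681909/493614 ≈ -3.4073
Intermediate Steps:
u(k, T) = -60 (u(k, T) = 4*(-15) = -60)
l(y) = -20
m(C, J) = 13 + C + J
b = 897 (b = -60 - 1*(-957) = -60 + 957 = 897)
(-2824 - 4453/594)/(m(l(-6), -59) + b) = (-2824 - 4453/594)/((13 - 20 - 59) + 897) = (-2824 - 4453*1/594)/(-66 + 897) = (-2824 - 4453/594)/831 = -1681909/594*1/831 = -1681909/493614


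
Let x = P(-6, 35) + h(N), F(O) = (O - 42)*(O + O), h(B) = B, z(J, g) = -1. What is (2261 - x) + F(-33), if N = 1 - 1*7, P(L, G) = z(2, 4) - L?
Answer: 7212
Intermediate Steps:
P(L, G) = -1 - L
N = -6 (N = 1 - 7 = -6)
F(O) = 2*O*(-42 + O) (F(O) = (-42 + O)*(2*O) = 2*O*(-42 + O))
x = -1 (x = (-1 - 1*(-6)) - 6 = (-1 + 6) - 6 = 5 - 6 = -1)
(2261 - x) + F(-33) = (2261 - 1*(-1)) + 2*(-33)*(-42 - 33) = (2261 + 1) + 2*(-33)*(-75) = 2262 + 4950 = 7212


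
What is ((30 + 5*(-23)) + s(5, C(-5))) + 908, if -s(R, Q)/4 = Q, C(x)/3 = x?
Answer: 883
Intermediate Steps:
C(x) = 3*x
s(R, Q) = -4*Q
((30 + 5*(-23)) + s(5, C(-5))) + 908 = ((30 + 5*(-23)) - 12*(-5)) + 908 = ((30 - 115) - 4*(-15)) + 908 = (-85 + 60) + 908 = -25 + 908 = 883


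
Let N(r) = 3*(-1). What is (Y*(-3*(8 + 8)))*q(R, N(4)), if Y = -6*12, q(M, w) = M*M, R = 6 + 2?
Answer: 221184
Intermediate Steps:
N(r) = -3
R = 8
q(M, w) = M²
Y = -72
(Y*(-3*(8 + 8)))*q(R, N(4)) = -(-216)*(8 + 8)*8² = -(-216)*16*64 = -72*(-48)*64 = 3456*64 = 221184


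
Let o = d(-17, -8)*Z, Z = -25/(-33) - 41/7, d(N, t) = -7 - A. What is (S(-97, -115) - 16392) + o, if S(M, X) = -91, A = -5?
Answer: -3805217/231 ≈ -16473.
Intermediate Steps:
d(N, t) = -2 (d(N, t) = -7 - 1*(-5) = -7 + 5 = -2)
Z = -1178/231 (Z = -25*(-1/33) - 41*1/7 = 25/33 - 41/7 = -1178/231 ≈ -5.0996)
o = 2356/231 (o = -2*(-1178/231) = 2356/231 ≈ 10.199)
(S(-97, -115) - 16392) + o = (-91 - 16392) + 2356/231 = -16483 + 2356/231 = -3805217/231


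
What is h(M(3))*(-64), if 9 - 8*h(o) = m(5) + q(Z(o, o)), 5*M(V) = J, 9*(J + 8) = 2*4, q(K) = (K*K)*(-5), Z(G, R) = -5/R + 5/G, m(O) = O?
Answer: -32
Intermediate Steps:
q(K) = -5*K**2 (q(K) = K**2*(-5) = -5*K**2)
J = -64/9 (J = -8 + (2*4)/9 = -8 + (1/9)*8 = -8 + 8/9 = -64/9 ≈ -7.1111)
M(V) = -64/45 (M(V) = (1/5)*(-64/9) = -64/45)
h(o) = 1/2 (h(o) = 9/8 - (5 - 5*(-5/o + 5/o)**2)/8 = 9/8 - (5 - 5*0**2)/8 = 9/8 - (5 - 5*0)/8 = 9/8 - (5 + 0)/8 = 9/8 - 1/8*5 = 9/8 - 5/8 = 1/2)
h(M(3))*(-64) = (1/2)*(-64) = -32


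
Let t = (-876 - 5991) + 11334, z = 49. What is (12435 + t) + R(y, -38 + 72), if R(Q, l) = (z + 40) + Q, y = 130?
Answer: 17121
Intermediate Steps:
t = 4467 (t = -6867 + 11334 = 4467)
R(Q, l) = 89 + Q (R(Q, l) = (49 + 40) + Q = 89 + Q)
(12435 + t) + R(y, -38 + 72) = (12435 + 4467) + (89 + 130) = 16902 + 219 = 17121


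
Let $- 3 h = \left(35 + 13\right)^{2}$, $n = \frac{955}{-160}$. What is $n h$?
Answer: $4584$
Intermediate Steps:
$n = - \frac{191}{32}$ ($n = 955 \left(- \frac{1}{160}\right) = - \frac{191}{32} \approx -5.9688$)
$h = -768$ ($h = - \frac{\left(35 + 13\right)^{2}}{3} = - \frac{48^{2}}{3} = \left(- \frac{1}{3}\right) 2304 = -768$)
$n h = \left(- \frac{191}{32}\right) \left(-768\right) = 4584$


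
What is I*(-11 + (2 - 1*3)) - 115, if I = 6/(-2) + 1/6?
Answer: -81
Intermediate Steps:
I = -17/6 (I = 6*(-1/2) + 1*(1/6) = -3 + 1/6 = -17/6 ≈ -2.8333)
I*(-11 + (2 - 1*3)) - 115 = -17*(-11 + (2 - 1*3))/6 - 115 = -17*(-11 + (2 - 3))/6 - 115 = -17*(-11 - 1)/6 - 115 = -17/6*(-12) - 115 = 34 - 115 = -81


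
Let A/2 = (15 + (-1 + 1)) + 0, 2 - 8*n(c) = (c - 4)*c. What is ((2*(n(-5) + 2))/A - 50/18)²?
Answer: 1168561/129600 ≈ 9.0167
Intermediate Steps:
n(c) = ¼ - c*(-4 + c)/8 (n(c) = ¼ - (c - 4)*c/8 = ¼ - (-4 + c)*c/8 = ¼ - c*(-4 + c)/8)
A = 30 (A = 2*((15 + (-1 + 1)) + 0) = 2*((15 + 0) + 0) = 2*(15 + 0) = 2*15 = 30)
((2*(n(-5) + 2))/A - 50/18)² = ((2*((¼ + (½)*(-5) - ⅛*(-5)²) + 2))/30 - 50/18)² = ((2*((¼ - 5/2 - ⅛*25) + 2))*(1/30) - 50*1/18)² = ((2*((¼ - 5/2 - 25/8) + 2))*(1/30) - 25/9)² = ((2*(-43/8 + 2))*(1/30) - 25/9)² = ((2*(-27/8))*(1/30) - 25/9)² = (-27/4*1/30 - 25/9)² = (-9/40 - 25/9)² = (-1081/360)² = 1168561/129600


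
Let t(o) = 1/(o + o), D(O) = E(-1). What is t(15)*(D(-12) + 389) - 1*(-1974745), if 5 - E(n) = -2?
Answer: 9873791/5 ≈ 1.9748e+6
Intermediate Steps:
E(n) = 7 (E(n) = 5 - 1*(-2) = 5 + 2 = 7)
D(O) = 7
t(o) = 1/(2*o)
t(15)*(D(-12) + 389) - 1*(-1974745) = ((½)/15)*(7 + 389) - 1*(-1974745) = ((½)*(1/15))*396 + 1974745 = (1/30)*396 + 1974745 = 66/5 + 1974745 = 9873791/5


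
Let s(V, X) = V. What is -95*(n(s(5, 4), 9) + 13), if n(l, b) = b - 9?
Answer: -1235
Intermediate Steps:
n(l, b) = -9 + b
-95*(n(s(5, 4), 9) + 13) = -95*((-9 + 9) + 13) = -95*(0 + 13) = -95*13 = -1235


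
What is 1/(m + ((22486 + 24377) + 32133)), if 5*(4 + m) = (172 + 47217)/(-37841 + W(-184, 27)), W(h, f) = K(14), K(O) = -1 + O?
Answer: 189140/14940499491 ≈ 1.2660e-5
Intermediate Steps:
W(h, f) = 13 (W(h, f) = -1 + 14 = 13)
m = -803949/189140 (m = -4 + ((172 + 47217)/(-37841 + 13))/5 = -4 + (47389/(-37828))/5 = -4 + (47389*(-1/37828))/5 = -4 + (⅕)*(-47389/37828) = -4 - 47389/189140 = -803949/189140 ≈ -4.2505)
1/(m + ((22486 + 24377) + 32133)) = 1/(-803949/189140 + ((22486 + 24377) + 32133)) = 1/(-803949/189140 + (46863 + 32133)) = 1/(-803949/189140 + 78996) = 1/(14940499491/189140) = 189140/14940499491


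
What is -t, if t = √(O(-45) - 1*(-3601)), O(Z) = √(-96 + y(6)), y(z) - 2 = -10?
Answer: -√(3601 + 2*I*√26) ≈ -60.008 - 0.084972*I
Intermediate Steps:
y(z) = -8 (y(z) = 2 - 10 = -8)
O(Z) = 2*I*√26 (O(Z) = √(-96 - 8) = √(-104) = 2*I*√26)
t = √(3601 + 2*I*√26) (t = √(2*I*√26 - 1*(-3601)) = √(2*I*√26 + 3601) = √(3601 + 2*I*√26) ≈ 60.008 + 0.08497*I)
-t = -√(3601 + 2*I*√26)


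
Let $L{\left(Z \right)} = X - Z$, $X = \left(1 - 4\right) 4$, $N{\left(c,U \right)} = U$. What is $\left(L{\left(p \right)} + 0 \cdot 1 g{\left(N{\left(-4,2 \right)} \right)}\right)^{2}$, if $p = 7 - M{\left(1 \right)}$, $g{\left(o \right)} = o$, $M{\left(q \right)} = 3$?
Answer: $256$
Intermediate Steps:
$X = -12$ ($X = \left(-3\right) 4 = -12$)
$p = 4$ ($p = 7 - 3 = 4$)
$L{\left(Z \right)} = -12 - Z$
$\left(L{\left(p \right)} + 0 \cdot 1 g{\left(N{\left(-4,2 \right)} \right)}\right)^{2} = \left(\left(-12 - 4\right) + 0 \cdot 1 \cdot 2\right)^{2} = \left(\left(-12 - 4\right) + 0 \cdot 2\right)^{2} = \left(-16 + 0\right)^{2} = \left(-16\right)^{2} = 256$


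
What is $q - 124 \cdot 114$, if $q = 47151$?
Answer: $33015$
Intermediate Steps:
$q - 124 \cdot 114 = 47151 - 124 \cdot 114 = 47151 - 14136 = 33015$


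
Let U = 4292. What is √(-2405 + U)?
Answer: √1887 ≈ 43.440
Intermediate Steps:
√(-2405 + U) = √(-2405 + 4292) = √1887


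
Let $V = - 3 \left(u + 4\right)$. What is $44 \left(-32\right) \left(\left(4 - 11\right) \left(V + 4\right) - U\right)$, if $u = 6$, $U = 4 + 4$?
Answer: $-244992$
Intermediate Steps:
$U = 8$
$V = -30$ ($V = - 3 \left(6 + 4\right) = \left(-3\right) 10 = -30$)
$44 \left(-32\right) \left(\left(4 - 11\right) \left(V + 4\right) - U\right) = 44 \left(-32\right) \left(\left(4 - 11\right) \left(-30 + 4\right) - 8\right) = - 1408 \left(\left(-7\right) \left(-26\right) - 8\right) = - 1408 \left(182 - 8\right) = \left(-1408\right) 174 = -244992$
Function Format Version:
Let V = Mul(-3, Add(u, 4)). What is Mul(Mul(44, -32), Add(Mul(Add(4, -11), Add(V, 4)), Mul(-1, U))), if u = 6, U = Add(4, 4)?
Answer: -244992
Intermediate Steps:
U = 8
V = -30 (V = Mul(-3, Add(6, 4)) = Mul(-3, 10) = -30)
Mul(Mul(44, -32), Add(Mul(Add(4, -11), Add(V, 4)), Mul(-1, U))) = Mul(Mul(44, -32), Add(Mul(Add(4, -11), Add(-30, 4)), Mul(-1, 8))) = Mul(-1408, Add(Mul(-7, -26), -8)) = Mul(-1408, Add(182, -8)) = Mul(-1408, 174) = -244992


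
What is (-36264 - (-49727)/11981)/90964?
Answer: -434429257/1089839684 ≈ -0.39862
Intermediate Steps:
(-36264 - (-49727)/11981)/90964 = (-36264 - (-49727)/11981)*(1/90964) = (-36264 - 1*(-49727/11981))*(1/90964) = (-36264 + 49727/11981)*(1/90964) = -434429257/11981*1/90964 = -434429257/1089839684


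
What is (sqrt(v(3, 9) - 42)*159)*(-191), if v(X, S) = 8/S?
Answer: -10123*I*sqrt(370) ≈ -1.9472e+5*I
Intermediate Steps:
(sqrt(v(3, 9) - 42)*159)*(-191) = (sqrt(8/9 - 42)*159)*(-191) = (sqrt(-370/9)*159)*(-191) = ((I*sqrt(370)/3)*159)*(-191) = (53*I*sqrt(370))*(-191) = -10123*I*sqrt(370)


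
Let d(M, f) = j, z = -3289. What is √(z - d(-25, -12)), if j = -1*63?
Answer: I*√3226 ≈ 56.798*I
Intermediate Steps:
j = -63
d(M, f) = -63
√(z - d(-25, -12)) = √(-3289 - 1*(-63)) = √(-3289 + 63) = √(-3226) = I*√3226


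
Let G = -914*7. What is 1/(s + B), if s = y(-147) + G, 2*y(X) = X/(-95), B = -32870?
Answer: -190/7460773 ≈ -2.5467e-5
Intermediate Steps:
y(X) = -X/190 (y(X) = (X/(-95))/2 = (X*(-1/95))/2 = (-X/95)/2 = -X/190)
G = -6398
s = -1215473/190 (s = -1/190*(-147) - 6398 = 147/190 - 6398 = -1215473/190 ≈ -6397.2)
1/(s + B) = 1/(-1215473/190 - 32870) = 1/(-7460773/190) = -190/7460773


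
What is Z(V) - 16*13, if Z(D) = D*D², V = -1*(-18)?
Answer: 5624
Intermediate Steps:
V = 18
Z(D) = D³
Z(V) - 16*13 = 18³ - 16*13 = 5832 - 208 = 5624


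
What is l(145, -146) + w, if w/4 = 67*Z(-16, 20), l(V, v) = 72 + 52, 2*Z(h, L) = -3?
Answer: -278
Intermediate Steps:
Z(h, L) = -3/2 (Z(h, L) = (½)*(-3) = -3/2)
l(V, v) = 124
w = -402 (w = 4*(67*(-3/2)) = 4*(-201/2) = -402)
l(145, -146) + w = 124 - 402 = -278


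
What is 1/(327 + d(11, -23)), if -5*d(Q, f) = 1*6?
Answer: 5/1629 ≈ 0.0030694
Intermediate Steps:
d(Q, f) = -6/5
1/(327 + d(11, -23)) = 1/(327 - 6/5) = 1/(1629/5) = 5/1629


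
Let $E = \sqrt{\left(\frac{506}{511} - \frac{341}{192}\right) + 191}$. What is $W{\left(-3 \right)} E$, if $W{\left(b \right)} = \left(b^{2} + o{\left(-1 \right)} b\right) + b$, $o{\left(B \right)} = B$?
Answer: $\frac{3 \sqrt{28609295169}}{4088} \approx 124.13$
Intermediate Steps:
$W{\left(b \right)} = b^{2}$ ($W{\left(b \right)} = \left(b^{2} - b\right) + b = b^{2}$)
$E = \frac{\sqrt{28609295169}}{12264}$ ($E = \sqrt{\left(506 \cdot \frac{1}{511} - \frac{341}{192}\right) + 191} = \sqrt{\left(\frac{506}{511} - \frac{341}{192}\right) + 191} = \sqrt{- \frac{77099}{98112} + 191} = \sqrt{\frac{18662293}{98112}} = \frac{\sqrt{28609295169}}{12264} \approx 13.792$)
$W{\left(-3 \right)} E = \left(-3\right)^{2} \frac{\sqrt{28609295169}}{12264} = 9 \frac{\sqrt{28609295169}}{12264} = \frac{3 \sqrt{28609295169}}{4088}$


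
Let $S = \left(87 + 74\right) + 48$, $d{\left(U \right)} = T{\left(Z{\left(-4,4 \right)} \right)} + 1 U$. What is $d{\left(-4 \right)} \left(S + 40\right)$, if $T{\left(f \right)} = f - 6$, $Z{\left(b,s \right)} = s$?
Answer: $-1494$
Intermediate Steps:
$T{\left(f \right)} = -6 + f$ ($T{\left(f \right)} = f - 6 = -6 + f$)
$d{\left(U \right)} = -2 + U$ ($d{\left(U \right)} = \left(-6 + 4\right) + 1 U = -2 + U$)
$S = 209$ ($S = 161 + 48 = 209$)
$d{\left(-4 \right)} \left(S + 40\right) = \left(-2 - 4\right) \left(209 + 40\right) = \left(-6\right) 249 = -1494$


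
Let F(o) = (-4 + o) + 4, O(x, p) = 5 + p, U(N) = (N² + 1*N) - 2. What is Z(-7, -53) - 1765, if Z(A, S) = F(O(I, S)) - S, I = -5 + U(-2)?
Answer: -1760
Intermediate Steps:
U(N) = -2 + N + N² (U(N) = (N² + N) - 2 = (N + N²) - 2 = -2 + N + N²)
I = -5 (I = -5 + (-2 - 2 + (-2)²) = -5 + (-2 - 2 + 4) = -5 + 0 = -5)
F(o) = o
Z(A, S) = 5 (Z(A, S) = (5 + S) - S = 5)
Z(-7, -53) - 1765 = 5 - 1765 = -1760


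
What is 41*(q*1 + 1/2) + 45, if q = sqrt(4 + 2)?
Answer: 131/2 + 41*sqrt(6) ≈ 165.93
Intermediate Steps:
q = sqrt(6) ≈ 2.4495
41*(q*1 + 1/2) + 45 = 41*(sqrt(6)*1 + 1/2) + 45 = 41*(sqrt(6) + 1/2) + 45 = 41*(1/2 + sqrt(6)) + 45 = (41/2 + 41*sqrt(6)) + 45 = 131/2 + 41*sqrt(6)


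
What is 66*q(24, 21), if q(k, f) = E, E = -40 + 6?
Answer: -2244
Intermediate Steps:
E = -34
q(k, f) = -34
66*q(24, 21) = 66*(-34) = -2244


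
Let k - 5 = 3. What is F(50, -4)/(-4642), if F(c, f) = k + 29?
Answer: -37/4642 ≈ -0.0079707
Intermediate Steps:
k = 8 (k = 5 + 3 = 8)
F(c, f) = 37 (F(c, f) = 8 + 29 = 37)
F(50, -4)/(-4642) = 37/(-4642) = 37*(-1/4642) = -37/4642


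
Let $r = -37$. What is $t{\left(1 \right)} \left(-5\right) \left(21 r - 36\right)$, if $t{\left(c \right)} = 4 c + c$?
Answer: $20325$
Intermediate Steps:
$t{\left(c \right)} = 5 c$
$t{\left(1 \right)} \left(-5\right) \left(21 r - 36\right) = 5 \cdot 1 \left(-5\right) \left(21 \left(-37\right) - 36\right) = 5 \left(-5\right) \left(-777 - 36\right) = \left(-25\right) \left(-813\right) = 20325$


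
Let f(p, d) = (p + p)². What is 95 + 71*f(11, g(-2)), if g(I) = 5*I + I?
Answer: 34459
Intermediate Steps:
g(I) = 6*I
f(p, d) = 4*p² (f(p, d) = (2*p)² = 4*p²)
95 + 71*f(11, g(-2)) = 95 + 71*(4*11²) = 95 + 71*(4*121) = 95 + 71*484 = 95 + 34364 = 34459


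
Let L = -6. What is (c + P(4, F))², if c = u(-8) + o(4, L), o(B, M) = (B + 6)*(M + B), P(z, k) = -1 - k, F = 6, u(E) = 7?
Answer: 400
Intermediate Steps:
o(B, M) = (6 + B)*(B + M)
c = -13 (c = 7 + (4² + 6*4 + 6*(-6) + 4*(-6)) = 7 + (16 + 24 - 36 - 24) = 7 - 20 = -13)
(c + P(4, F))² = (-13 + (-1 - 1*6))² = (-13 + (-1 - 6))² = (-13 - 7)² = (-20)² = 400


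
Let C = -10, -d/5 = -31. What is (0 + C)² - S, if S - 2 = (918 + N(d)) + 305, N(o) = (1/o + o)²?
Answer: -604276801/24025 ≈ -25152.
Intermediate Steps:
d = 155 (d = -5*(-31) = 155)
N(o) = (o + 1/o)² (N(o) = (1/o + o)² = (o + 1/o)²)
S = 606679301/24025 (S = 2 + ((918 + (1 + 155²)²/155²) + 305) = 2 + ((918 + (1 + 24025)²/24025) + 305) = 2 + ((918 + (1/24025)*24026²) + 305) = 2 + ((918 + (1/24025)*577248676) + 305) = 2 + ((918 + 577248676/24025) + 305) = 2 + (599303626/24025 + 305) = 2 + 606631251/24025 = 606679301/24025 ≈ 25252.)
(0 + C)² - S = (0 - 10)² - 1*606679301/24025 = (-10)² - 606679301/24025 = 100 - 606679301/24025 = -604276801/24025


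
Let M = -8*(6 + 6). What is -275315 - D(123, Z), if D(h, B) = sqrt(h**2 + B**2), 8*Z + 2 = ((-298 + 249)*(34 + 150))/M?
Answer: -275315 - sqrt(140645473)/96 ≈ -2.7544e+5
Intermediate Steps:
M = -96 (M = -8*12 = -96)
Z = 1103/96 (Z = -1/4 + (((-298 + 249)*(34 + 150))/(-96))/8 = -1/4 + (-49*184*(-1/96))/8 = -1/4 + (-9016*(-1/96))/8 = -1/4 + (1/8)*(1127/12) = -1/4 + 1127/96 = 1103/96 ≈ 11.490)
D(h, B) = sqrt(B**2 + h**2)
-275315 - D(123, Z) = -275315 - sqrt((1103/96)**2 + 123**2) = -275315 - sqrt(1216609/9216 + 15129) = -275315 - sqrt(140645473/9216) = -275315 - sqrt(140645473)/96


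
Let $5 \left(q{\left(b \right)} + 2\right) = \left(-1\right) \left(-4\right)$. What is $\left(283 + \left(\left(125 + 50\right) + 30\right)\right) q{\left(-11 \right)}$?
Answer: $- \frac{2928}{5} \approx -585.6$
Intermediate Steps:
$q{\left(b \right)} = - \frac{6}{5}$ ($q{\left(b \right)} = -2 + \frac{\left(-1\right) \left(-4\right)}{5} = -2 + \frac{1}{5} \cdot 4 = -2 + \frac{4}{5} = - \frac{6}{5}$)
$\left(283 + \left(\left(125 + 50\right) + 30\right)\right) q{\left(-11 \right)} = \left(283 + \left(\left(125 + 50\right) + 30\right)\right) \left(- \frac{6}{5}\right) = \left(283 + \left(175 + 30\right)\right) \left(- \frac{6}{5}\right) = \left(283 + 205\right) \left(- \frac{6}{5}\right) = 488 \left(- \frac{6}{5}\right) = - \frac{2928}{5}$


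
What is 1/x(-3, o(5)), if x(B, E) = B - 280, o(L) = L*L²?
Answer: -1/283 ≈ -0.0035336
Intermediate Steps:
o(L) = L³
x(B, E) = -280 + B
1/x(-3, o(5)) = 1/(-280 - 3) = 1/(-283) = -1/283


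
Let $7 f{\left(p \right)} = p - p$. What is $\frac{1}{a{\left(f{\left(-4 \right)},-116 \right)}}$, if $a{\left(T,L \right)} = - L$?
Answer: $\frac{1}{116} \approx 0.0086207$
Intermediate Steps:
$f{\left(p \right)} = 0$ ($f{\left(p \right)} = \frac{p - p}{7} = \frac{1}{7} \cdot 0 = 0$)
$\frac{1}{a{\left(f{\left(-4 \right)},-116 \right)}} = \frac{1}{\left(-1\right) \left(-116\right)} = \frac{1}{116}$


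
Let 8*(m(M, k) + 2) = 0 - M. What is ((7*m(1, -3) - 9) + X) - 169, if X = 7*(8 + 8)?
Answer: -647/8 ≈ -80.875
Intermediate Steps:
X = 112 (X = 7*16 = 112)
m(M, k) = -2 - M/8 (m(M, k) = -2 + (0 - M)/8 = -2 + (-M)/8 = -2 - M/8)
((7*m(1, -3) - 9) + X) - 169 = ((7*(-2 - 1/8*1) - 9) + 112) - 169 = ((7*(-2 - 1/8) - 9) + 112) - 169 = ((7*(-17/8) - 9) + 112) - 169 = ((-119/8 - 9) + 112) - 169 = (-191/8 + 112) - 169 = 705/8 - 169 = -647/8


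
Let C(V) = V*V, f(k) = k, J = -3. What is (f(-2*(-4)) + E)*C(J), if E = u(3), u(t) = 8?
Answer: 144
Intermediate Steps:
E = 8
C(V) = V**2
(f(-2*(-4)) + E)*C(J) = (-2*(-4) + 8)*(-3)**2 = (8 + 8)*9 = 16*9 = 144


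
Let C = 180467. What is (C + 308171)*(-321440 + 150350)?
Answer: -83601075420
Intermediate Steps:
(C + 308171)*(-321440 + 150350) = (180467 + 308171)*(-321440 + 150350) = 488638*(-171090) = -83601075420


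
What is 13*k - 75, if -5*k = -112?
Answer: 1081/5 ≈ 216.20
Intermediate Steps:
k = 112/5 (k = -⅕*(-112) = 112/5 ≈ 22.400)
13*k - 75 = 13*(112/5) - 75 = 1456/5 - 75 = 1081/5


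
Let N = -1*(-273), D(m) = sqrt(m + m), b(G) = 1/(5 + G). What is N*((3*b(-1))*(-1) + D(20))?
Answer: -819/4 + 546*sqrt(10) ≈ 1521.9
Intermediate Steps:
D(m) = sqrt(2)*sqrt(m) (D(m) = sqrt(2*m) = sqrt(2)*sqrt(m))
N = 273
N*((3*b(-1))*(-1) + D(20)) = 273*((3/(5 - 1))*(-1) + sqrt(2)*sqrt(20)) = 273*((3/4)*(-1) + sqrt(2)*(2*sqrt(5))) = 273*((3*(1/4))*(-1) + 2*sqrt(10)) = 273*((3/4)*(-1) + 2*sqrt(10)) = 273*(-3/4 + 2*sqrt(10)) = -819/4 + 546*sqrt(10)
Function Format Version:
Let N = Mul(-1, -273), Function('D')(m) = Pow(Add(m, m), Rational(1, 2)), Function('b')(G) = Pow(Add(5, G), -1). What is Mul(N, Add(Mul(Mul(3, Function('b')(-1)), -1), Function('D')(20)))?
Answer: Add(Rational(-819, 4), Mul(546, Pow(10, Rational(1, 2)))) ≈ 1521.9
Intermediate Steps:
Function('D')(m) = Mul(Pow(2, Rational(1, 2)), Pow(m, Rational(1, 2))) (Function('D')(m) = Pow(Mul(2, m), Rational(1, 2)) = Mul(Pow(2, Rational(1, 2)), Pow(m, Rational(1, 2))))
N = 273
Mul(N, Add(Mul(Mul(3, Function('b')(-1)), -1), Function('D')(20))) = Mul(273, Add(Mul(Mul(3, Pow(Add(5, -1), -1)), -1), Mul(Pow(2, Rational(1, 2)), Pow(20, Rational(1, 2))))) = Mul(273, Add(Mul(Mul(3, Pow(4, -1)), -1), Mul(Pow(2, Rational(1, 2)), Mul(2, Pow(5, Rational(1, 2)))))) = Mul(273, Add(Mul(Mul(3, Rational(1, 4)), -1), Mul(2, Pow(10, Rational(1, 2))))) = Mul(273, Add(Mul(Rational(3, 4), -1), Mul(2, Pow(10, Rational(1, 2))))) = Mul(273, Add(Rational(-3, 4), Mul(2, Pow(10, Rational(1, 2))))) = Add(Rational(-819, 4), Mul(546, Pow(10, Rational(1, 2))))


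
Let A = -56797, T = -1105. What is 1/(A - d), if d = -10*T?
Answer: -1/67847 ≈ -1.4739e-5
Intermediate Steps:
d = 11050 (d = -10*(-1105) = 11050)
1/(A - d) = 1/(-56797 - 1*11050) = 1/(-56797 - 11050) = 1/(-67847) = -1/67847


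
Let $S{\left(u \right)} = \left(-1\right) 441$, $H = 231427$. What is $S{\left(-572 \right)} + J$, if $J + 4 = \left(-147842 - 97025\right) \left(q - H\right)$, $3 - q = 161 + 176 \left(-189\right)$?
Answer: $48562267862$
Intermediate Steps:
$q = 33106$ ($q = 3 - \left(161 + 176 \left(-189\right)\right) = 3 - \left(161 - 33264\right) = 3 - -33103 = 3 + 33103 = 33106$)
$S{\left(u \right)} = -441$
$J = 48562268303$ ($J = -4 + \left(-147842 - 97025\right) \left(33106 - 231427\right) = -4 - 244867 \left(33106 - 231427\right) = -4 - -48562268307 = -4 + 48562268307 = 48562268303$)
$S{\left(-572 \right)} + J = -441 + 48562268303 = 48562267862$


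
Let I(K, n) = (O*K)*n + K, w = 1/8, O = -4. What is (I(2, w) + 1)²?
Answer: 4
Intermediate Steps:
w = ⅛ ≈ 0.12500
I(K, n) = K - 4*K*n (I(K, n) = (-4*K)*n + K = -4*K*n + K = K - 4*K*n)
(I(2, w) + 1)² = (2*(1 - 4*⅛) + 1)² = (2*(1 - ½) + 1)² = (2*(½) + 1)² = (1 + 1)² = 2² = 4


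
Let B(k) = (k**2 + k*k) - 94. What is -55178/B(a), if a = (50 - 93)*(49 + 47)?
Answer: -27589/17040337 ≈ -0.0016190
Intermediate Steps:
a = -4128 (a = -43*96 = -4128)
B(k) = -94 + 2*k**2 (B(k) = (k**2 + k**2) - 94 = 2*k**2 - 94 = -94 + 2*k**2)
-55178/B(a) = -55178/(-94 + 2*(-4128)**2) = -55178/(-94 + 2*17040384) = -55178/(-94 + 34080768) = -55178/34080674 = -55178*1/34080674 = -27589/17040337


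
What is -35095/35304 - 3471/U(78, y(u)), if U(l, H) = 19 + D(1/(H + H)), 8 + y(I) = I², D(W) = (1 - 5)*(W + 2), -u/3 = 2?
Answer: -191214679/600168 ≈ -318.60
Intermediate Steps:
u = -6 (u = -3*2 = -6)
D(W) = -8 - 4*W (D(W) = -4*(2 + W) = -8 - 4*W)
y(I) = -8 + I²
U(l, H) = 11 - 2/H (U(l, H) = 19 + (-8 - 4/(H + H)) = 19 + (-8 - 4*1/(2*H)) = 19 + (-8 - 2/H) = 11 - 2/H)
-35095/35304 - 3471/U(78, y(u)) = -35095/35304 - 3471/(11 - 2/(-8 + (-6)²)) = -35095*1/35304 - 3471/(11 - 2/(-8 + 36)) = -35095/35304 - 3471/(11 - 2/28) = -35095/35304 - 3471/(11 - 2*1/28) = -35095/35304 - 3471/(11 - 1/14) = -35095/35304 - 3471/153/14 = -35095/35304 - 3471*14/153 = -35095/35304 - 16198/51 = -191214679/600168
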